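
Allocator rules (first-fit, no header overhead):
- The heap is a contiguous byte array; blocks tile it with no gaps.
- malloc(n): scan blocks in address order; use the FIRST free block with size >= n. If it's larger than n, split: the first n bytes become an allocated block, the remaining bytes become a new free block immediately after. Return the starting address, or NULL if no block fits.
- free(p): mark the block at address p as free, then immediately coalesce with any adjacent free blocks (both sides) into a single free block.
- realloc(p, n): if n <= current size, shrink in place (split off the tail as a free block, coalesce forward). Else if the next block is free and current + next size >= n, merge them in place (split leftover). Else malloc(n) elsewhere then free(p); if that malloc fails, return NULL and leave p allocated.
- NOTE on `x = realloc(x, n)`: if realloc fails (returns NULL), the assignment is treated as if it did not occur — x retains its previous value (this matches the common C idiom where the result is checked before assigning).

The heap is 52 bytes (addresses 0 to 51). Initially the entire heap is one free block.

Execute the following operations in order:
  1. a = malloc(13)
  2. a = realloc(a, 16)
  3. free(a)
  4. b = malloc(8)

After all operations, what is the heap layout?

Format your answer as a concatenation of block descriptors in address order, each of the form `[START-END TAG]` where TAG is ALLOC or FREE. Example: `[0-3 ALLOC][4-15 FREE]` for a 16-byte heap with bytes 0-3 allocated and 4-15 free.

Op 1: a = malloc(13) -> a = 0; heap: [0-12 ALLOC][13-51 FREE]
Op 2: a = realloc(a, 16) -> a = 0; heap: [0-15 ALLOC][16-51 FREE]
Op 3: free(a) -> (freed a); heap: [0-51 FREE]
Op 4: b = malloc(8) -> b = 0; heap: [0-7 ALLOC][8-51 FREE]

Answer: [0-7 ALLOC][8-51 FREE]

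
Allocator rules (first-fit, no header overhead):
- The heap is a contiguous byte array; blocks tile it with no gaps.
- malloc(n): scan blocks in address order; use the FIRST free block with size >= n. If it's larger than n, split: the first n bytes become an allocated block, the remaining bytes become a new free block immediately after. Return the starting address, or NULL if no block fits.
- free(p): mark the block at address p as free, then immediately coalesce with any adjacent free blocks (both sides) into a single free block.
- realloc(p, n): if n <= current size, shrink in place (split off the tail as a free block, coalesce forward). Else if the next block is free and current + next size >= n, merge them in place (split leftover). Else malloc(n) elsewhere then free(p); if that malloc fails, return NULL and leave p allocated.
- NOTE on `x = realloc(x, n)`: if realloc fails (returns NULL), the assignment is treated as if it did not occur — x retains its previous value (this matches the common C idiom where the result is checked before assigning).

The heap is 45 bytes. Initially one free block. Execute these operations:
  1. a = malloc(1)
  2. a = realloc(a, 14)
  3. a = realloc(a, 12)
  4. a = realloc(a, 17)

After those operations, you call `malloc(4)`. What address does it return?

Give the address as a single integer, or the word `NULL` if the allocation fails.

Answer: 17

Derivation:
Op 1: a = malloc(1) -> a = 0; heap: [0-0 ALLOC][1-44 FREE]
Op 2: a = realloc(a, 14) -> a = 0; heap: [0-13 ALLOC][14-44 FREE]
Op 3: a = realloc(a, 12) -> a = 0; heap: [0-11 ALLOC][12-44 FREE]
Op 4: a = realloc(a, 17) -> a = 0; heap: [0-16 ALLOC][17-44 FREE]
malloc(4): first-fit scan over [0-16 ALLOC][17-44 FREE] -> 17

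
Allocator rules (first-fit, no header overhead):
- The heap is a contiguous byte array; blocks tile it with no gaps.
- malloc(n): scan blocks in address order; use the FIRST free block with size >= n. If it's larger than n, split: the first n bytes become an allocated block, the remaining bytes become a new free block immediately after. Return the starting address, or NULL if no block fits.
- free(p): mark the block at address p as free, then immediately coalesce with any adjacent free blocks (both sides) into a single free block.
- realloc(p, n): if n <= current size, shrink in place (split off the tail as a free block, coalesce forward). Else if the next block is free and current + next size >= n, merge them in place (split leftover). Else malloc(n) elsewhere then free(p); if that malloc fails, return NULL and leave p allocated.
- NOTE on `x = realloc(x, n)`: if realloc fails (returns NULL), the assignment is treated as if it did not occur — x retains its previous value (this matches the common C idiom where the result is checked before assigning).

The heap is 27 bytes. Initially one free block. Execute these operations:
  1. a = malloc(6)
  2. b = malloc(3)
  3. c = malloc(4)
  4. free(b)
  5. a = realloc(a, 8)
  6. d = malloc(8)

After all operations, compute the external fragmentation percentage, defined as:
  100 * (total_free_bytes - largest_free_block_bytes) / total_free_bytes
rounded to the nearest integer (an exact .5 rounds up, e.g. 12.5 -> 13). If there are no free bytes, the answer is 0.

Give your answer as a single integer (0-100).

Answer: 14

Derivation:
Op 1: a = malloc(6) -> a = 0; heap: [0-5 ALLOC][6-26 FREE]
Op 2: b = malloc(3) -> b = 6; heap: [0-5 ALLOC][6-8 ALLOC][9-26 FREE]
Op 3: c = malloc(4) -> c = 9; heap: [0-5 ALLOC][6-8 ALLOC][9-12 ALLOC][13-26 FREE]
Op 4: free(b) -> (freed b); heap: [0-5 ALLOC][6-8 FREE][9-12 ALLOC][13-26 FREE]
Op 5: a = realloc(a, 8) -> a = 0; heap: [0-7 ALLOC][8-8 FREE][9-12 ALLOC][13-26 FREE]
Op 6: d = malloc(8) -> d = 13; heap: [0-7 ALLOC][8-8 FREE][9-12 ALLOC][13-20 ALLOC][21-26 FREE]
Free blocks: [1 6] total_free=7 largest=6 -> 100*(7-6)/7 = 100/7 ≈ 14.286 -> rounds to 14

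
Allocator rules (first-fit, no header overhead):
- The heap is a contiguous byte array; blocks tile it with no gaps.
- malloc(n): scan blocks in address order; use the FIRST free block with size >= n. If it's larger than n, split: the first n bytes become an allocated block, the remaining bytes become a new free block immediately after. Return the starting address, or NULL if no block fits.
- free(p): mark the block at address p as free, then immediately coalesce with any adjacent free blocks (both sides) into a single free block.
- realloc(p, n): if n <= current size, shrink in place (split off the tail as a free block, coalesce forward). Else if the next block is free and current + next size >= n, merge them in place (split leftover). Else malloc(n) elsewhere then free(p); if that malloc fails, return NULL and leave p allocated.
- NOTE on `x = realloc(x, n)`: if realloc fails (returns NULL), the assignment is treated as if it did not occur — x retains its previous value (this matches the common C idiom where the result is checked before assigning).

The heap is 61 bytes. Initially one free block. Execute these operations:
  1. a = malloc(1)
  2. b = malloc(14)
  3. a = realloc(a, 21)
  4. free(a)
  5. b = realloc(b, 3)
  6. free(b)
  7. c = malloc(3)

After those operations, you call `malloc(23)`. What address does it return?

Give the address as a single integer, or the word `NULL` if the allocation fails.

Op 1: a = malloc(1) -> a = 0; heap: [0-0 ALLOC][1-60 FREE]
Op 2: b = malloc(14) -> b = 1; heap: [0-0 ALLOC][1-14 ALLOC][15-60 FREE]
Op 3: a = realloc(a, 21) -> a = 15; heap: [0-0 FREE][1-14 ALLOC][15-35 ALLOC][36-60 FREE]
Op 4: free(a) -> (freed a); heap: [0-0 FREE][1-14 ALLOC][15-60 FREE]
Op 5: b = realloc(b, 3) -> b = 1; heap: [0-0 FREE][1-3 ALLOC][4-60 FREE]
Op 6: free(b) -> (freed b); heap: [0-60 FREE]
Op 7: c = malloc(3) -> c = 0; heap: [0-2 ALLOC][3-60 FREE]
malloc(23): first-fit scan over [0-2 ALLOC][3-60 FREE] -> 3

Answer: 3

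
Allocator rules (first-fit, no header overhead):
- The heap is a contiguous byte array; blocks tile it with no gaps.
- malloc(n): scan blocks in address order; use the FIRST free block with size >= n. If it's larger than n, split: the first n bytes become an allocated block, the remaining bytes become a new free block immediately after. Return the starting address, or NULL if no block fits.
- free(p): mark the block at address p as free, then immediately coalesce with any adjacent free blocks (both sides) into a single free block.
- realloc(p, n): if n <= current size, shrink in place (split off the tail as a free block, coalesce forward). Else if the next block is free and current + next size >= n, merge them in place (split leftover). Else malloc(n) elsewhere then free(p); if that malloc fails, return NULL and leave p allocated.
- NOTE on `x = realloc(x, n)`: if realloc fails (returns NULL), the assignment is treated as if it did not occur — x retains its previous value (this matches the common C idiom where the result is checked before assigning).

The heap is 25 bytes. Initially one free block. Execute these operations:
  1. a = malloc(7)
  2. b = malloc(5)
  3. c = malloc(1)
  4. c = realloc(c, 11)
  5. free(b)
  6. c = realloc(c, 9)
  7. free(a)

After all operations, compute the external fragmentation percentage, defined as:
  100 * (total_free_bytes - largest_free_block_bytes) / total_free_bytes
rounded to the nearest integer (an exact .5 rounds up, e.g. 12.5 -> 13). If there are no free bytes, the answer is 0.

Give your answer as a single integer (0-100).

Op 1: a = malloc(7) -> a = 0; heap: [0-6 ALLOC][7-24 FREE]
Op 2: b = malloc(5) -> b = 7; heap: [0-6 ALLOC][7-11 ALLOC][12-24 FREE]
Op 3: c = malloc(1) -> c = 12; heap: [0-6 ALLOC][7-11 ALLOC][12-12 ALLOC][13-24 FREE]
Op 4: c = realloc(c, 11) -> c = 12; heap: [0-6 ALLOC][7-11 ALLOC][12-22 ALLOC][23-24 FREE]
Op 5: free(b) -> (freed b); heap: [0-6 ALLOC][7-11 FREE][12-22 ALLOC][23-24 FREE]
Op 6: c = realloc(c, 9) -> c = 12; heap: [0-6 ALLOC][7-11 FREE][12-20 ALLOC][21-24 FREE]
Op 7: free(a) -> (freed a); heap: [0-11 FREE][12-20 ALLOC][21-24 FREE]
Free blocks: [12 4] total_free=16 largest=12 -> 100*(16-12)/16 = 400/16 = 25

Answer: 25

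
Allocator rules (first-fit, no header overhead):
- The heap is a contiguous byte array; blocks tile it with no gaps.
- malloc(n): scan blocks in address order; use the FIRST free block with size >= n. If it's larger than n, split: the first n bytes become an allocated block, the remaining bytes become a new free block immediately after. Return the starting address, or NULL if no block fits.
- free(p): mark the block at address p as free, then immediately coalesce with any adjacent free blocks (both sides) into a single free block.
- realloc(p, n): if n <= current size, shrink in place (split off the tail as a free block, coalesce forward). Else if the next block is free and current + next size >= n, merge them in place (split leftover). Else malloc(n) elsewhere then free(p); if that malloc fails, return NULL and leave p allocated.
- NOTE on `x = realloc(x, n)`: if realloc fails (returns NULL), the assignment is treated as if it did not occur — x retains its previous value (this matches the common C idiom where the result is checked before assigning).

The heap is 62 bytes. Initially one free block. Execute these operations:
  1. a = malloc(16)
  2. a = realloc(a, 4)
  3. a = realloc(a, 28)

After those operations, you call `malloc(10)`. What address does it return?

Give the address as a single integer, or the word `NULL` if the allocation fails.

Answer: 28

Derivation:
Op 1: a = malloc(16) -> a = 0; heap: [0-15 ALLOC][16-61 FREE]
Op 2: a = realloc(a, 4) -> a = 0; heap: [0-3 ALLOC][4-61 FREE]
Op 3: a = realloc(a, 28) -> a = 0; heap: [0-27 ALLOC][28-61 FREE]
malloc(10): first-fit scan over [0-27 ALLOC][28-61 FREE] -> 28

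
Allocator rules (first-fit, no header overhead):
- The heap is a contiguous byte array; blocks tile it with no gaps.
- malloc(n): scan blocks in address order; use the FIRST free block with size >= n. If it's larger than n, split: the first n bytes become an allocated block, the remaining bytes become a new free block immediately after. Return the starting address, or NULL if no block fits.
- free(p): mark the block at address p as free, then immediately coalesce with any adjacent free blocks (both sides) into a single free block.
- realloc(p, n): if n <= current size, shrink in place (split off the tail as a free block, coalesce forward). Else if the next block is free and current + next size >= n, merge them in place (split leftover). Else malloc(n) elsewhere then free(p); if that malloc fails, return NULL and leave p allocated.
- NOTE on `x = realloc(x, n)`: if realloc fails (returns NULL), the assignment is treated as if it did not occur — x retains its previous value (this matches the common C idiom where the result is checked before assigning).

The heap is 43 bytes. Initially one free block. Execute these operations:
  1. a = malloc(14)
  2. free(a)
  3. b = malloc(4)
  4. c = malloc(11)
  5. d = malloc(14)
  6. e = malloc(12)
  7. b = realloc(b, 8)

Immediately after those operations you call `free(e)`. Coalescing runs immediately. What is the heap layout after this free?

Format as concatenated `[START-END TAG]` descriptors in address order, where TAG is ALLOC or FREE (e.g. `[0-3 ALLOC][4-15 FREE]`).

Answer: [0-3 ALLOC][4-14 ALLOC][15-28 ALLOC][29-42 FREE]

Derivation:
Op 1: a = malloc(14) -> a = 0; heap: [0-13 ALLOC][14-42 FREE]
Op 2: free(a) -> (freed a); heap: [0-42 FREE]
Op 3: b = malloc(4) -> b = 0; heap: [0-3 ALLOC][4-42 FREE]
Op 4: c = malloc(11) -> c = 4; heap: [0-3 ALLOC][4-14 ALLOC][15-42 FREE]
Op 5: d = malloc(14) -> d = 15; heap: [0-3 ALLOC][4-14 ALLOC][15-28 ALLOC][29-42 FREE]
Op 6: e = malloc(12) -> e = 29; heap: [0-3 ALLOC][4-14 ALLOC][15-28 ALLOC][29-40 ALLOC][41-42 FREE]
Op 7: b = realloc(b, 8) -> NULL (b unchanged); heap: [0-3 ALLOC][4-14 ALLOC][15-28 ALLOC][29-40 ALLOC][41-42 FREE]
free(e): e = 29 -> block [29-40 ALLOC]; mark free, coalesce with adjacent free neighbors -> [0-3 ALLOC][4-14 ALLOC][15-28 ALLOC][29-42 FREE]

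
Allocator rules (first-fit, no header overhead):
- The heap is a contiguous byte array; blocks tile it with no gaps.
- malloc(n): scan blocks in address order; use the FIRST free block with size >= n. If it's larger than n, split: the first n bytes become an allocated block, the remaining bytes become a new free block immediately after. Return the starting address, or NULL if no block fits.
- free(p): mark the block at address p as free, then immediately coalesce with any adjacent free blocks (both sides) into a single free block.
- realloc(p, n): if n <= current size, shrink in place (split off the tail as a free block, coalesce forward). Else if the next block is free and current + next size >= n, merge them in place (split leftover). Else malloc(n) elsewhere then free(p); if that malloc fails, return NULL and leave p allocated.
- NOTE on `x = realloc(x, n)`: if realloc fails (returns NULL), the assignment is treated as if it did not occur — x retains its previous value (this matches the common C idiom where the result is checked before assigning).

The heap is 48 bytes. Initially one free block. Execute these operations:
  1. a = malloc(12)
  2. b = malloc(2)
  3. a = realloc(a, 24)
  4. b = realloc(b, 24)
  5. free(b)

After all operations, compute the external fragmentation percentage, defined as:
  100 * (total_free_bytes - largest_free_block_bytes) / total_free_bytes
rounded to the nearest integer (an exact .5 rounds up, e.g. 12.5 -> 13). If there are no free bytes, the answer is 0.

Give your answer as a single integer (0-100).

Answer: 42

Derivation:
Op 1: a = malloc(12) -> a = 0; heap: [0-11 ALLOC][12-47 FREE]
Op 2: b = malloc(2) -> b = 12; heap: [0-11 ALLOC][12-13 ALLOC][14-47 FREE]
Op 3: a = realloc(a, 24) -> a = 14; heap: [0-11 FREE][12-13 ALLOC][14-37 ALLOC][38-47 FREE]
Op 4: b = realloc(b, 24) -> NULL (b unchanged); heap: [0-11 FREE][12-13 ALLOC][14-37 ALLOC][38-47 FREE]
Op 5: free(b) -> (freed b); heap: [0-13 FREE][14-37 ALLOC][38-47 FREE]
Free blocks: [14 10] total_free=24 largest=14 -> 100*(24-14)/24 = 1000/24 ≈ 41.667 -> rounds to 42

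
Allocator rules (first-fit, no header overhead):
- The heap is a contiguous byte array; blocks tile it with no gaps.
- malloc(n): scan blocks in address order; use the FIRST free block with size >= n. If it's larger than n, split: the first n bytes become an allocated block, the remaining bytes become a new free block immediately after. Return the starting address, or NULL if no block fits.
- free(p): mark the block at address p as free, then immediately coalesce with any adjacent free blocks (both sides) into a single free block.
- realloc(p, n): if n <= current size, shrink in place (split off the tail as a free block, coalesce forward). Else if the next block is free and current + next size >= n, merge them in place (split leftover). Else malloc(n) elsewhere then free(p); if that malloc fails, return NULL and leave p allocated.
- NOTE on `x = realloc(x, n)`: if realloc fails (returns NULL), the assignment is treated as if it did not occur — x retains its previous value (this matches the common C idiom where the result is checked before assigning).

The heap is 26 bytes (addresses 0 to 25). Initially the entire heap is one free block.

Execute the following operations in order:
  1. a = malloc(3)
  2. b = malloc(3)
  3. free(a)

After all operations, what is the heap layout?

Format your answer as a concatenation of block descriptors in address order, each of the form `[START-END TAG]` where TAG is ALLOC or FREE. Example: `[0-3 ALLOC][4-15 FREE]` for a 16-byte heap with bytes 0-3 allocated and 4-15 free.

Op 1: a = malloc(3) -> a = 0; heap: [0-2 ALLOC][3-25 FREE]
Op 2: b = malloc(3) -> b = 3; heap: [0-2 ALLOC][3-5 ALLOC][6-25 FREE]
Op 3: free(a) -> (freed a); heap: [0-2 FREE][3-5 ALLOC][6-25 FREE]

Answer: [0-2 FREE][3-5 ALLOC][6-25 FREE]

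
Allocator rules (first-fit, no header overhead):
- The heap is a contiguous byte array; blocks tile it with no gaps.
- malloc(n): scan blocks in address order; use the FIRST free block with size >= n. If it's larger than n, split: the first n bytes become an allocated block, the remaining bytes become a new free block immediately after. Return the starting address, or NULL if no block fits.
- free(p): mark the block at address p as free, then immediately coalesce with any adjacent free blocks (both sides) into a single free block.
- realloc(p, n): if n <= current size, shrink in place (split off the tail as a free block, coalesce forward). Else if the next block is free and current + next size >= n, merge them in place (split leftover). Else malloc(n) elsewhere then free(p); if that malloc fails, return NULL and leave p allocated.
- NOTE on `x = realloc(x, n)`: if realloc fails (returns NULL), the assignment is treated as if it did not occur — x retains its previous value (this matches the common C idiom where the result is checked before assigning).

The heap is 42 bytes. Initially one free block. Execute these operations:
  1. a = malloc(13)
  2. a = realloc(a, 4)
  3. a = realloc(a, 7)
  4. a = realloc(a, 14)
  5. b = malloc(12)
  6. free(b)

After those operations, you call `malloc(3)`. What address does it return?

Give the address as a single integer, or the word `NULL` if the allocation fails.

Answer: 14

Derivation:
Op 1: a = malloc(13) -> a = 0; heap: [0-12 ALLOC][13-41 FREE]
Op 2: a = realloc(a, 4) -> a = 0; heap: [0-3 ALLOC][4-41 FREE]
Op 3: a = realloc(a, 7) -> a = 0; heap: [0-6 ALLOC][7-41 FREE]
Op 4: a = realloc(a, 14) -> a = 0; heap: [0-13 ALLOC][14-41 FREE]
Op 5: b = malloc(12) -> b = 14; heap: [0-13 ALLOC][14-25 ALLOC][26-41 FREE]
Op 6: free(b) -> (freed b); heap: [0-13 ALLOC][14-41 FREE]
malloc(3): first-fit scan over [0-13 ALLOC][14-41 FREE] -> 14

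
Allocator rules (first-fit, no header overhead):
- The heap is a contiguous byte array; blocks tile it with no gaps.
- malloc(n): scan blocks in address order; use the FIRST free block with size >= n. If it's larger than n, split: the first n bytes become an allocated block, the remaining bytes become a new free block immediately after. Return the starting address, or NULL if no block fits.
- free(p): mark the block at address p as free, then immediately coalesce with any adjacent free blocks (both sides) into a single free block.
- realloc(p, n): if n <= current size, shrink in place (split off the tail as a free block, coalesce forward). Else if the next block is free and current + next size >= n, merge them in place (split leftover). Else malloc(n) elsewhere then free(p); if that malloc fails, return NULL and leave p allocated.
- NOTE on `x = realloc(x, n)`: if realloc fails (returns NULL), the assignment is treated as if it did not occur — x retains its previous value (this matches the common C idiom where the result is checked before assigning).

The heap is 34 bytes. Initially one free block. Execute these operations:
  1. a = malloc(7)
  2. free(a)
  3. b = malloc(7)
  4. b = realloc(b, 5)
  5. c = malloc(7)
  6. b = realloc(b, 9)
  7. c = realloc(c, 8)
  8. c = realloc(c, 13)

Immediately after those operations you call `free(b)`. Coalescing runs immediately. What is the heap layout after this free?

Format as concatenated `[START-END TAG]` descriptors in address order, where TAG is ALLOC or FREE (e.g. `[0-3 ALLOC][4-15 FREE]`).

Answer: [0-20 FREE][21-33 ALLOC]

Derivation:
Op 1: a = malloc(7) -> a = 0; heap: [0-6 ALLOC][7-33 FREE]
Op 2: free(a) -> (freed a); heap: [0-33 FREE]
Op 3: b = malloc(7) -> b = 0; heap: [0-6 ALLOC][7-33 FREE]
Op 4: b = realloc(b, 5) -> b = 0; heap: [0-4 ALLOC][5-33 FREE]
Op 5: c = malloc(7) -> c = 5; heap: [0-4 ALLOC][5-11 ALLOC][12-33 FREE]
Op 6: b = realloc(b, 9) -> b = 12; heap: [0-4 FREE][5-11 ALLOC][12-20 ALLOC][21-33 FREE]
Op 7: c = realloc(c, 8) -> c = 21; heap: [0-11 FREE][12-20 ALLOC][21-28 ALLOC][29-33 FREE]
Op 8: c = realloc(c, 13) -> c = 21; heap: [0-11 FREE][12-20 ALLOC][21-33 ALLOC]
free(b): b = 12 -> block [12-20 ALLOC]; mark free, coalesce with adjacent free neighbors -> [0-20 FREE][21-33 ALLOC]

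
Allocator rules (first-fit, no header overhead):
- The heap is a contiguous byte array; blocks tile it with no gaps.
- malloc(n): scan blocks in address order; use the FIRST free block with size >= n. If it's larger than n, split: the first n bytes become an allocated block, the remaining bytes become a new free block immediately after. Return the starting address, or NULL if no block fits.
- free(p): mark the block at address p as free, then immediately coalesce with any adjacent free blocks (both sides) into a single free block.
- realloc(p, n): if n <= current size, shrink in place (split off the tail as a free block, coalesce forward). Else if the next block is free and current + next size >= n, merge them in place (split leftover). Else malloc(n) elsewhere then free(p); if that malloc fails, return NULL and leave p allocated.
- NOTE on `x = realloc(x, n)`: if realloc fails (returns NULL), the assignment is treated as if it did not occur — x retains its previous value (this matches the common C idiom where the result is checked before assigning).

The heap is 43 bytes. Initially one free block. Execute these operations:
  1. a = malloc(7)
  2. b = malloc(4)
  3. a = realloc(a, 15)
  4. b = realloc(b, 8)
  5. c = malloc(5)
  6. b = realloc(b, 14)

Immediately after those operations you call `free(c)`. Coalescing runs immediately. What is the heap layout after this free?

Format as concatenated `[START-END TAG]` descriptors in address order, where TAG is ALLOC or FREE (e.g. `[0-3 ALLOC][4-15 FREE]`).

Op 1: a = malloc(7) -> a = 0; heap: [0-6 ALLOC][7-42 FREE]
Op 2: b = malloc(4) -> b = 7; heap: [0-6 ALLOC][7-10 ALLOC][11-42 FREE]
Op 3: a = realloc(a, 15) -> a = 11; heap: [0-6 FREE][7-10 ALLOC][11-25 ALLOC][26-42 FREE]
Op 4: b = realloc(b, 8) -> b = 26; heap: [0-10 FREE][11-25 ALLOC][26-33 ALLOC][34-42 FREE]
Op 5: c = malloc(5) -> c = 0; heap: [0-4 ALLOC][5-10 FREE][11-25 ALLOC][26-33 ALLOC][34-42 FREE]
Op 6: b = realloc(b, 14) -> b = 26; heap: [0-4 ALLOC][5-10 FREE][11-25 ALLOC][26-39 ALLOC][40-42 FREE]
free(c): c = 0 -> block [0-4 ALLOC]; mark free, coalesce with adjacent free neighbors -> [0-10 FREE][11-25 ALLOC][26-39 ALLOC][40-42 FREE]

Answer: [0-10 FREE][11-25 ALLOC][26-39 ALLOC][40-42 FREE]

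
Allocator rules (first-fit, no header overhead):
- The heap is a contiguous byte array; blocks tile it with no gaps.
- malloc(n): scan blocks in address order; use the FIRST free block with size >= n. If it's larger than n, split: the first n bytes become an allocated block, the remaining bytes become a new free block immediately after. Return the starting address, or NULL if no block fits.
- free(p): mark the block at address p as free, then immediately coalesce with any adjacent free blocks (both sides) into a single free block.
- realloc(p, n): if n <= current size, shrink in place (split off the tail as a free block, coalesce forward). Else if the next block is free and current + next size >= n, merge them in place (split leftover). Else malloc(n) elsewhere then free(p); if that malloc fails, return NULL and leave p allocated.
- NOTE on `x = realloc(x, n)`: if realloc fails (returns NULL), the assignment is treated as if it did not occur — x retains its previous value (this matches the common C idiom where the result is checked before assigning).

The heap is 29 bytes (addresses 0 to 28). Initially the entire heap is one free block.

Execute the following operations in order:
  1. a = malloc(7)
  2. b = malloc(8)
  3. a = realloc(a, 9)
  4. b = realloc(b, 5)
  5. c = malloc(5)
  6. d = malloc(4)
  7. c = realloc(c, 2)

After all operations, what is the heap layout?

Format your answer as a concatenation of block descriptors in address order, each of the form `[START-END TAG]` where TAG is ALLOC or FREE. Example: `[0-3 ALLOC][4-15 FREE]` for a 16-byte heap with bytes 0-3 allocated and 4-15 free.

Op 1: a = malloc(7) -> a = 0; heap: [0-6 ALLOC][7-28 FREE]
Op 2: b = malloc(8) -> b = 7; heap: [0-6 ALLOC][7-14 ALLOC][15-28 FREE]
Op 3: a = realloc(a, 9) -> a = 15; heap: [0-6 FREE][7-14 ALLOC][15-23 ALLOC][24-28 FREE]
Op 4: b = realloc(b, 5) -> b = 7; heap: [0-6 FREE][7-11 ALLOC][12-14 FREE][15-23 ALLOC][24-28 FREE]
Op 5: c = malloc(5) -> c = 0; heap: [0-4 ALLOC][5-6 FREE][7-11 ALLOC][12-14 FREE][15-23 ALLOC][24-28 FREE]
Op 6: d = malloc(4) -> d = 24; heap: [0-4 ALLOC][5-6 FREE][7-11 ALLOC][12-14 FREE][15-23 ALLOC][24-27 ALLOC][28-28 FREE]
Op 7: c = realloc(c, 2) -> c = 0; heap: [0-1 ALLOC][2-6 FREE][7-11 ALLOC][12-14 FREE][15-23 ALLOC][24-27 ALLOC][28-28 FREE]

Answer: [0-1 ALLOC][2-6 FREE][7-11 ALLOC][12-14 FREE][15-23 ALLOC][24-27 ALLOC][28-28 FREE]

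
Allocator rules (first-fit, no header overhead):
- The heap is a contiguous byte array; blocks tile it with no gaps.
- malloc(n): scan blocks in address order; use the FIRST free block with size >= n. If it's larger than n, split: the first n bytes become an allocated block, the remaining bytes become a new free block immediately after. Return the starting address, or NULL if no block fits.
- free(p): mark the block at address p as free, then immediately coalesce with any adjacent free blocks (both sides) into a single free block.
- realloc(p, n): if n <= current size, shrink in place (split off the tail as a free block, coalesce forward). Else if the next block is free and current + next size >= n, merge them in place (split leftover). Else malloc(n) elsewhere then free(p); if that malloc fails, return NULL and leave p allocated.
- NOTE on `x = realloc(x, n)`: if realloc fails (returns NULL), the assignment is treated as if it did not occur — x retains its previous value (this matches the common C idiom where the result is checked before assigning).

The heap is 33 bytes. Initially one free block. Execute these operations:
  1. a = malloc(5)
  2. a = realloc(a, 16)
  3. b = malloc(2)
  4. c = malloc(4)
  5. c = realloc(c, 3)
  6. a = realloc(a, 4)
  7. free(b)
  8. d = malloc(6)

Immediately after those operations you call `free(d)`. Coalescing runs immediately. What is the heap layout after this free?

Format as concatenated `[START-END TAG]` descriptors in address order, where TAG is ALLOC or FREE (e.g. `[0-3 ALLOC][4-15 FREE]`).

Answer: [0-3 ALLOC][4-17 FREE][18-20 ALLOC][21-32 FREE]

Derivation:
Op 1: a = malloc(5) -> a = 0; heap: [0-4 ALLOC][5-32 FREE]
Op 2: a = realloc(a, 16) -> a = 0; heap: [0-15 ALLOC][16-32 FREE]
Op 3: b = malloc(2) -> b = 16; heap: [0-15 ALLOC][16-17 ALLOC][18-32 FREE]
Op 4: c = malloc(4) -> c = 18; heap: [0-15 ALLOC][16-17 ALLOC][18-21 ALLOC][22-32 FREE]
Op 5: c = realloc(c, 3) -> c = 18; heap: [0-15 ALLOC][16-17 ALLOC][18-20 ALLOC][21-32 FREE]
Op 6: a = realloc(a, 4) -> a = 0; heap: [0-3 ALLOC][4-15 FREE][16-17 ALLOC][18-20 ALLOC][21-32 FREE]
Op 7: free(b) -> (freed b); heap: [0-3 ALLOC][4-17 FREE][18-20 ALLOC][21-32 FREE]
Op 8: d = malloc(6) -> d = 4; heap: [0-3 ALLOC][4-9 ALLOC][10-17 FREE][18-20 ALLOC][21-32 FREE]
free(d): d = 4 -> block [4-9 ALLOC]; mark free, coalesce with adjacent free neighbors -> [0-3 ALLOC][4-17 FREE][18-20 ALLOC][21-32 FREE]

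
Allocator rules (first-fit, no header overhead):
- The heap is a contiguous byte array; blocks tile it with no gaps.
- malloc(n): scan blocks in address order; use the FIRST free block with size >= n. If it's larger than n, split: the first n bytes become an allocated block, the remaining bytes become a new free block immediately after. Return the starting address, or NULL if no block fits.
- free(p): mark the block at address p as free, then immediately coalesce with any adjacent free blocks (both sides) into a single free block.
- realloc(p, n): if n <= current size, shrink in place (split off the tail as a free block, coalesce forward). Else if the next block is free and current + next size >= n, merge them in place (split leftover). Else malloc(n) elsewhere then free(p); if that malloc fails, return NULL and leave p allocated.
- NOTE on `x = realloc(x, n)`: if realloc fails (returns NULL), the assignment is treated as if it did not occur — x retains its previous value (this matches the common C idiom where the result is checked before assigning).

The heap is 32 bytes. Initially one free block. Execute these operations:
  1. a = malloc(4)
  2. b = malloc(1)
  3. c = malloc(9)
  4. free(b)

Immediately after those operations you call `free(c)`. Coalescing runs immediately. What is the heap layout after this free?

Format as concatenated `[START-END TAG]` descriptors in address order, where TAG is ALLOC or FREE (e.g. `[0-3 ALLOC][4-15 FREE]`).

Answer: [0-3 ALLOC][4-31 FREE]

Derivation:
Op 1: a = malloc(4) -> a = 0; heap: [0-3 ALLOC][4-31 FREE]
Op 2: b = malloc(1) -> b = 4; heap: [0-3 ALLOC][4-4 ALLOC][5-31 FREE]
Op 3: c = malloc(9) -> c = 5; heap: [0-3 ALLOC][4-4 ALLOC][5-13 ALLOC][14-31 FREE]
Op 4: free(b) -> (freed b); heap: [0-3 ALLOC][4-4 FREE][5-13 ALLOC][14-31 FREE]
free(c): c = 5 -> block [5-13 ALLOC]; mark free, coalesce with adjacent free neighbors -> [0-3 ALLOC][4-31 FREE]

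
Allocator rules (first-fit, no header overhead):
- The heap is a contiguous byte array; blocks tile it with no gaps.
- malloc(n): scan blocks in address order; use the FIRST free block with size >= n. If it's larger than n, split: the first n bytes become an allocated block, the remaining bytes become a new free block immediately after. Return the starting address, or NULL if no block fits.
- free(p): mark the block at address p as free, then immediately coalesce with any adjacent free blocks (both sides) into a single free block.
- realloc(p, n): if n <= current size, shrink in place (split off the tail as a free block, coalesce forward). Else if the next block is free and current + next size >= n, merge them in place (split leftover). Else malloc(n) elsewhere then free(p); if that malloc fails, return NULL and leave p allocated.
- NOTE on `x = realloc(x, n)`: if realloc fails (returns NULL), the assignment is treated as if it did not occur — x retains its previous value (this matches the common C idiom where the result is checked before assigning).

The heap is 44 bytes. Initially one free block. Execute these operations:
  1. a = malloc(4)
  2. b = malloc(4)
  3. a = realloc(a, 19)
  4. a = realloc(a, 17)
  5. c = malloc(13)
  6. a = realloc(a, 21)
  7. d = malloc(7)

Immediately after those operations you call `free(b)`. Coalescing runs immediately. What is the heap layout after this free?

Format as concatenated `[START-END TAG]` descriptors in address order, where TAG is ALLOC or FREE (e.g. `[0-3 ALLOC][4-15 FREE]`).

Op 1: a = malloc(4) -> a = 0; heap: [0-3 ALLOC][4-43 FREE]
Op 2: b = malloc(4) -> b = 4; heap: [0-3 ALLOC][4-7 ALLOC][8-43 FREE]
Op 3: a = realloc(a, 19) -> a = 8; heap: [0-3 FREE][4-7 ALLOC][8-26 ALLOC][27-43 FREE]
Op 4: a = realloc(a, 17) -> a = 8; heap: [0-3 FREE][4-7 ALLOC][8-24 ALLOC][25-43 FREE]
Op 5: c = malloc(13) -> c = 25; heap: [0-3 FREE][4-7 ALLOC][8-24 ALLOC][25-37 ALLOC][38-43 FREE]
Op 6: a = realloc(a, 21) -> NULL (a unchanged); heap: [0-3 FREE][4-7 ALLOC][8-24 ALLOC][25-37 ALLOC][38-43 FREE]
Op 7: d = malloc(7) -> d = NULL; heap: [0-3 FREE][4-7 ALLOC][8-24 ALLOC][25-37 ALLOC][38-43 FREE]
free(b): b = 4 -> block [4-7 ALLOC]; mark free, coalesce with adjacent free neighbors -> [0-7 FREE][8-24 ALLOC][25-37 ALLOC][38-43 FREE]

Answer: [0-7 FREE][8-24 ALLOC][25-37 ALLOC][38-43 FREE]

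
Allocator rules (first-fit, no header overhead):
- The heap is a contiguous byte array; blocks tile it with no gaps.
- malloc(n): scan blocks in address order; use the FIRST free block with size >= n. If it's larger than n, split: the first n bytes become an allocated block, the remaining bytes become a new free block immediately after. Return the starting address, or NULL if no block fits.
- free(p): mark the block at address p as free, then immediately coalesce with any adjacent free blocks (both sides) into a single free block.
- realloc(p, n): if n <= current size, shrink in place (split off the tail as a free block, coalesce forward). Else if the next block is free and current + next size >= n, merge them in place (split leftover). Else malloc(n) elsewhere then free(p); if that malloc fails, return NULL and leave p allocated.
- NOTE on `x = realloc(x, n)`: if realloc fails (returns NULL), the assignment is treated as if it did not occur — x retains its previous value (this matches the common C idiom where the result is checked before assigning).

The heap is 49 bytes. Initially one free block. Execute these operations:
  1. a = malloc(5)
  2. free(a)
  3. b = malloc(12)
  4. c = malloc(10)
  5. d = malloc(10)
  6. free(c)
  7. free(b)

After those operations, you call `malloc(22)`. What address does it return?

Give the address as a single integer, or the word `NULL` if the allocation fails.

Answer: 0

Derivation:
Op 1: a = malloc(5) -> a = 0; heap: [0-4 ALLOC][5-48 FREE]
Op 2: free(a) -> (freed a); heap: [0-48 FREE]
Op 3: b = malloc(12) -> b = 0; heap: [0-11 ALLOC][12-48 FREE]
Op 4: c = malloc(10) -> c = 12; heap: [0-11 ALLOC][12-21 ALLOC][22-48 FREE]
Op 5: d = malloc(10) -> d = 22; heap: [0-11 ALLOC][12-21 ALLOC][22-31 ALLOC][32-48 FREE]
Op 6: free(c) -> (freed c); heap: [0-11 ALLOC][12-21 FREE][22-31 ALLOC][32-48 FREE]
Op 7: free(b) -> (freed b); heap: [0-21 FREE][22-31 ALLOC][32-48 FREE]
malloc(22): first-fit scan over [0-21 FREE][22-31 ALLOC][32-48 FREE] -> 0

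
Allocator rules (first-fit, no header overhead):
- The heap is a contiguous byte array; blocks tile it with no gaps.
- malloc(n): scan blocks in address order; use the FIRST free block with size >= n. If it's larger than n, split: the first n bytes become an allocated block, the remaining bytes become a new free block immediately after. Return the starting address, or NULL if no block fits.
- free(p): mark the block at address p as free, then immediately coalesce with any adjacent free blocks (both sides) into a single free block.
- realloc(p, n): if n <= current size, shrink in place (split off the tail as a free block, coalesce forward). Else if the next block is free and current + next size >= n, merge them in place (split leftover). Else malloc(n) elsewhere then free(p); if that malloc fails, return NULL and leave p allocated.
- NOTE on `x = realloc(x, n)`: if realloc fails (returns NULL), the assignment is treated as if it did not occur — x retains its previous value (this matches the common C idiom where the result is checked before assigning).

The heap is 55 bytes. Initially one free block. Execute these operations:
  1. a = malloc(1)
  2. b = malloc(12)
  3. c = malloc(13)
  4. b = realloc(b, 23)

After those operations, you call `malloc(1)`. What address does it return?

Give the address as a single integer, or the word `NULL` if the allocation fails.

Op 1: a = malloc(1) -> a = 0; heap: [0-0 ALLOC][1-54 FREE]
Op 2: b = malloc(12) -> b = 1; heap: [0-0 ALLOC][1-12 ALLOC][13-54 FREE]
Op 3: c = malloc(13) -> c = 13; heap: [0-0 ALLOC][1-12 ALLOC][13-25 ALLOC][26-54 FREE]
Op 4: b = realloc(b, 23) -> b = 26; heap: [0-0 ALLOC][1-12 FREE][13-25 ALLOC][26-48 ALLOC][49-54 FREE]
malloc(1): first-fit scan over [0-0 ALLOC][1-12 FREE][13-25 ALLOC][26-48 ALLOC][49-54 FREE] -> 1

Answer: 1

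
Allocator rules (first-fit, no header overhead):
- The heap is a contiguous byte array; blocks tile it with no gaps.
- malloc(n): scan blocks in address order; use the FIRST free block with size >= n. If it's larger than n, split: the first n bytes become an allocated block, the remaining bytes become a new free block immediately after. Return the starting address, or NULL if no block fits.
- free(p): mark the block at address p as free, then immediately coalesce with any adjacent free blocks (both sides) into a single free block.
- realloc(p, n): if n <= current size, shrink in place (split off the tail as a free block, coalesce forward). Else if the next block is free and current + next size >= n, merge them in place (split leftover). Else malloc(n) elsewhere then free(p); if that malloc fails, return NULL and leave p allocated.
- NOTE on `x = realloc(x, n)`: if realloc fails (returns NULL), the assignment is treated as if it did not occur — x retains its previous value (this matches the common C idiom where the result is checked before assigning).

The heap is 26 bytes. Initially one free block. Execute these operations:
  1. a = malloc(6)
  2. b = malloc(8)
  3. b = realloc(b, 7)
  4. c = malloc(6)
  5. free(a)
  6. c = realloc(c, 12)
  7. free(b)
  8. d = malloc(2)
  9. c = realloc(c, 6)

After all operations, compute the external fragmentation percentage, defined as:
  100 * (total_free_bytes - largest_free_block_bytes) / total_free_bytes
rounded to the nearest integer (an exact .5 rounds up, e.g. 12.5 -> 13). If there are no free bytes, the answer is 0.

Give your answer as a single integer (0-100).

Answer: 39

Derivation:
Op 1: a = malloc(6) -> a = 0; heap: [0-5 ALLOC][6-25 FREE]
Op 2: b = malloc(8) -> b = 6; heap: [0-5 ALLOC][6-13 ALLOC][14-25 FREE]
Op 3: b = realloc(b, 7) -> b = 6; heap: [0-5 ALLOC][6-12 ALLOC][13-25 FREE]
Op 4: c = malloc(6) -> c = 13; heap: [0-5 ALLOC][6-12 ALLOC][13-18 ALLOC][19-25 FREE]
Op 5: free(a) -> (freed a); heap: [0-5 FREE][6-12 ALLOC][13-18 ALLOC][19-25 FREE]
Op 6: c = realloc(c, 12) -> c = 13; heap: [0-5 FREE][6-12 ALLOC][13-24 ALLOC][25-25 FREE]
Op 7: free(b) -> (freed b); heap: [0-12 FREE][13-24 ALLOC][25-25 FREE]
Op 8: d = malloc(2) -> d = 0; heap: [0-1 ALLOC][2-12 FREE][13-24 ALLOC][25-25 FREE]
Op 9: c = realloc(c, 6) -> c = 13; heap: [0-1 ALLOC][2-12 FREE][13-18 ALLOC][19-25 FREE]
Free blocks: [11 7] total_free=18 largest=11 -> 100*(18-11)/18 = 700/18 ≈ 38.889 -> rounds to 39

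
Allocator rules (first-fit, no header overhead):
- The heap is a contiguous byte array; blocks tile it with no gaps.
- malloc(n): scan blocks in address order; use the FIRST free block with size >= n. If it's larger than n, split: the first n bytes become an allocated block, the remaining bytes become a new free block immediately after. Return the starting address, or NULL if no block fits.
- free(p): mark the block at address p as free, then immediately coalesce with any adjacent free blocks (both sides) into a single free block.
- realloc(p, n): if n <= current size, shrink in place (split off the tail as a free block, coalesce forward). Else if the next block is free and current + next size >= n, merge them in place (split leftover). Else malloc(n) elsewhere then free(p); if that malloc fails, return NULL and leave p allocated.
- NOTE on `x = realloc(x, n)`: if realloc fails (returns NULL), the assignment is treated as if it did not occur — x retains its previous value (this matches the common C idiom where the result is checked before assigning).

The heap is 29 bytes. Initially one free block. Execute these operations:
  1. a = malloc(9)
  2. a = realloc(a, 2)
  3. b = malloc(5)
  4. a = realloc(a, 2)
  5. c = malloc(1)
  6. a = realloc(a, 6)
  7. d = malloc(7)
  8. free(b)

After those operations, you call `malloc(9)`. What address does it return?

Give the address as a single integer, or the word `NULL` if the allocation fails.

Op 1: a = malloc(9) -> a = 0; heap: [0-8 ALLOC][9-28 FREE]
Op 2: a = realloc(a, 2) -> a = 0; heap: [0-1 ALLOC][2-28 FREE]
Op 3: b = malloc(5) -> b = 2; heap: [0-1 ALLOC][2-6 ALLOC][7-28 FREE]
Op 4: a = realloc(a, 2) -> a = 0; heap: [0-1 ALLOC][2-6 ALLOC][7-28 FREE]
Op 5: c = malloc(1) -> c = 7; heap: [0-1 ALLOC][2-6 ALLOC][7-7 ALLOC][8-28 FREE]
Op 6: a = realloc(a, 6) -> a = 8; heap: [0-1 FREE][2-6 ALLOC][7-7 ALLOC][8-13 ALLOC][14-28 FREE]
Op 7: d = malloc(7) -> d = 14; heap: [0-1 FREE][2-6 ALLOC][7-7 ALLOC][8-13 ALLOC][14-20 ALLOC][21-28 FREE]
Op 8: free(b) -> (freed b); heap: [0-6 FREE][7-7 ALLOC][8-13 ALLOC][14-20 ALLOC][21-28 FREE]
malloc(9): first-fit scan over [0-6 FREE][7-7 ALLOC][8-13 ALLOC][14-20 ALLOC][21-28 FREE] -> NULL

Answer: NULL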